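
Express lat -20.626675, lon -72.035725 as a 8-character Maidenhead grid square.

FG39xi59

Add 180° to longitude and 90° to latitude: 107.96428, 69.37332.
Field: lon ⌊107.96428/20⌋ = 5 → F; lat ⌊69.37332/10⌋ = 6 → G.
Square: lon ⌊7.96428/2⌋ = 3; lat ⌊9.37332/1⌋ = 9.
Subsquare: lon ⌊1.96428/0.0833333⌋ = 23 → x; lat ⌊0.37332/0.0416667⌋ = 8 → i.
Extended square: lon ⌊0.04761/0.00833333⌋ = 5; lat ⌊0.03999/0.00416667⌋ = 9.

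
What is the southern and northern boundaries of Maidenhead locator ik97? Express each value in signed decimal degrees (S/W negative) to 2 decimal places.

17.00, 18.00

Field I=8, K=10: +8·20° lon, +10·10° lat → SW at lon -20°, lat 10°.
Square 9, 7: +9·2° lon, +7·1° lat → SW at lon -2°, lat 17°.
Cell spans 2° lon × 1° lat.
south 17.00, north 18.00.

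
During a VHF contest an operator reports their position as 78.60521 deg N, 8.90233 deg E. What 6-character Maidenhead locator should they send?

JQ48ko

Shift to the Maidenhead origin (180°W, 90°S): lon 188.9023, lat 168.6052.
Field: lon ⌊188.9023/20⌋ = 9 → J; lat ⌊168.6052/10⌋ = 16 → Q.
Square: lon ⌊8.9023/2⌋ = 4; lat ⌊8.6052/1⌋ = 8.
Subsquare: lon ⌊0.9023/0.0833333⌋ = 10 → k; lat ⌊0.6052/0.0416667⌋ = 14 → o.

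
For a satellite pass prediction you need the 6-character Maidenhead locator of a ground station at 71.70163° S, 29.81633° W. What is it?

HB58ch

Offset from 180°W / 90°S: lon 150.1837°, lat 18.2984°.
Field: lon ⌊150.1837/20⌋ = 7 → H; lat ⌊18.2984/10⌋ = 1 → B.
Square: lon ⌊10.1837/2⌋ = 5; lat ⌊8.2984/1⌋ = 8.
Subsquare: lon ⌊0.1837/0.0833333⌋ = 2 → c; lat ⌊0.2984/0.0416667⌋ = 7 → h.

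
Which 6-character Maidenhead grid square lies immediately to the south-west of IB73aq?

IB63xp

Longitude subsquare a = 0; −1 → -1, wraps to 23 = x, carry into square.
Longitude square 7; −1 → 6.
Latitude subsquare q = 16; −1 → 15 = p.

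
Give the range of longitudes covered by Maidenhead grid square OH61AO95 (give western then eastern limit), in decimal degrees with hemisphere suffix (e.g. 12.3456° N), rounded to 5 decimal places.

112.07500° E, 112.08333° E

Field O=14, H=7: +14·20° lon, +7·10° lat → SW at lon 100°, lat -20°.
Square 6, 1: +6·2° lon, +1·1° lat → SW at lon 112°, lat -19°.
Subsquare a=0, o=14: +0·0.0833333° lon, +14·0.0416667° lat → SW at lon 112°, lat -18.4167°.
Extended square 9, 5: +9·0.00833333° lon, +5·0.00416667° lat → SW at lon 112.075°, lat -18.3958°.
Cell spans 0.00833333° lon × 0.00416667° lat.
west 112.07500° E, east 112.08333° E.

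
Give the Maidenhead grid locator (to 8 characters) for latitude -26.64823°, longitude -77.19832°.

Shift to the Maidenhead origin (180°W, 90°S): lon 102.80168, lat 63.35177.
Field: 102.80168/20 → 5 → F, 63.35177/10 → 6 → G; chars FG.
Square: 2.80168/2 → 1, 3.35177/1 → 3; chars 13.
Subsquare: 0.80168/0.0833333 → 9 → j, 0.35177/0.0416667 → 8 → i; chars ji.
Extended square: 0.05168/0.00833333 → 6, 0.01844/0.00416667 → 4; chars 64.

FG13ji64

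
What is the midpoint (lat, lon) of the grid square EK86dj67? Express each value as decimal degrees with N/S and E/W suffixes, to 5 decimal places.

Field E=4, K=10: +4·20° lon, +10·10° lat → SW at lon -100°, lat 10°.
Square 8, 6: +8·2° lon, +6·1° lat → SW at lon -84°, lat 16°.
Subsquare d=3, j=9: +3·0.0833333° lon, +9·0.0416667° lat → SW at lon -83.75°, lat 16.375°.
Extended square 6, 7: +6·0.00833333° lon, +7·0.00416667° lat → SW at lon -83.7°, lat 16.4042°.
Cell spans 0.00833333° lon × 0.00416667° lat. Centre is SW corner plus half of each.
latitude 16.40625° N, longitude 83.69583° W.

16.40625° N, 83.69583° W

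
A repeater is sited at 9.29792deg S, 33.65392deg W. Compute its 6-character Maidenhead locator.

Shift to the Maidenhead origin (180°W, 90°S): lon 146.3461, lat 80.7021.
Field: lon ⌊146.3461/20⌋ = 7 → H; lat ⌊80.7021/10⌋ = 8 → I.
Square: lon ⌊6.3461/2⌋ = 3; lat ⌊0.7021/1⌋ = 0.
Subsquare: lon ⌊0.3461/0.0833333⌋ = 4 → e; lat ⌊0.7021/0.0416667⌋ = 16 → q.

HI30eq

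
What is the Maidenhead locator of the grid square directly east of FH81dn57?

FH81dn67

Longitude extended square 5; +1 → 6.
The latitude characters are unchanged.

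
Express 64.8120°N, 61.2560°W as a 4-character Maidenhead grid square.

FP94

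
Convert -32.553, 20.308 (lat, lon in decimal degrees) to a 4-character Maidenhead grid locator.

Shift to the Maidenhead origin (180°W, 90°S): lon 200.31, lat 57.45.
Field: lon ⌊200.31/20⌋ = 10 → K; lat ⌊57.45/10⌋ = 5 → F.
Square: lon ⌊0.31/2⌋ = 0; lat ⌊7.45/1⌋ = 7.

KF07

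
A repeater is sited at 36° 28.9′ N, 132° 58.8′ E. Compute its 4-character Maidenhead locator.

PM66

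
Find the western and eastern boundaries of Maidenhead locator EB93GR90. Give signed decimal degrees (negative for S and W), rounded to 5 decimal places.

-81.42500, -81.41667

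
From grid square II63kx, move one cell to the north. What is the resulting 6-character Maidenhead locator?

II64ka

Latitude subsquare x = 23; +1 → 24, wraps to 0 = a, carry into square.
Latitude square 3; +1 → 4.
The longitude characters are unchanged.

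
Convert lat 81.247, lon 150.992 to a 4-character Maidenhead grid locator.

QR51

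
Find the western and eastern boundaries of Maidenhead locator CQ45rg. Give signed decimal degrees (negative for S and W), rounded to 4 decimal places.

Field C=2, Q=16: +2·20° lon, +16·10° lat → SW at lon -140°, lat 70°.
Square 4, 5: +4·2° lon, +5·1° lat → SW at lon -132°, lat 75°.
Subsquare r=17, g=6: +17·0.0833333° lon, +6·0.0416667° lat → SW at lon -130.583°, lat 75.25°.
Cell spans 0.0833333° lon × 0.0416667° lat.
west -130.5833, east -130.5000.

-130.5833, -130.5000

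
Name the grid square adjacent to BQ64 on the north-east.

BQ75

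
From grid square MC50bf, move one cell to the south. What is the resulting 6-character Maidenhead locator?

Latitude subsquare f = 5; −1 → 4 = e.
The longitude characters are unchanged.

MC50be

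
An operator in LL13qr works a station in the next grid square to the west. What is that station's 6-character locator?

Longitude subsquare q = 16; −1 → 15 = p.
The latitude characters are unchanged.

LL13pr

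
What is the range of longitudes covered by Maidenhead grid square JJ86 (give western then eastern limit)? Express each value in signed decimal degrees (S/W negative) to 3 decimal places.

16.000, 18.000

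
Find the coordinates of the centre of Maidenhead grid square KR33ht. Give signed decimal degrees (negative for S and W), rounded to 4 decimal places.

Field K=10, R=17: +10·20° lon, +17·10° lat → SW at lon 20°, lat 80°.
Square 3, 3: +3·2° lon, +3·1° lat → SW at lon 26°, lat 83°.
Subsquare h=7, t=19: +7·0.0833333° lon, +19·0.0416667° lat → SW at lon 26.5833°, lat 83.7917°.
Cell spans 0.0833333° lon × 0.0416667° lat. Centre is SW corner plus half of each.
latitude 83.8125, longitude 26.6250.

83.8125, 26.6250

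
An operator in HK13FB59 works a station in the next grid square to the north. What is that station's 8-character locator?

HK13fc50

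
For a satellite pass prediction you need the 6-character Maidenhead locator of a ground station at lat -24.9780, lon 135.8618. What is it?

Shift to the Maidenhead origin (180°W, 90°S): lon 315.8618, lat 65.0220.
Field (20°×10°, letters A–R): lon ⌊315.8618/20⌋ = 15 → P; lat ⌊65.0220/10⌋ = 6 → G.
Square (2°×1°, digits 0–9): lon ⌊15.8618/2⌋ = 7; lat ⌊5.0220/1⌋ = 5.
Subsquare (5′×2.5′, letters a–x): lon ⌊1.8618/0.0833333⌋ = 22 → w; lat ⌊0.0220/0.0416667⌋ = 0 → a.

PG75wa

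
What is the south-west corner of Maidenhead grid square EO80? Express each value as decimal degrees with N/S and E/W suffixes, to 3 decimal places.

Field E=4, O=14: +4·20° lon, +14·10° lat → SW at lon -100°, lat 50°.
Square 8, 0: +8·2° lon, +0·1° lat → SW at lon -84°, lat 50°.
latitude 50.000° N, longitude 84.000° W.

50.000° N, 84.000° W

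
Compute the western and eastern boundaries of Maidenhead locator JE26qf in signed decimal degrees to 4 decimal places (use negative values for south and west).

5.3333, 5.4167

Field J=9, E=4: +9·20° lon, +4·10° lat → SW at lon 0°, lat -50°.
Square 2, 6: +2·2° lon, +6·1° lat → SW at lon 4°, lat -44°.
Subsquare q=16, f=5: +16·0.0833333° lon, +5·0.0416667° lat → SW at lon 5.33333°, lat -43.7917°.
Cell spans 0.0833333° lon × 0.0416667° lat.
west 5.3333, east 5.4167.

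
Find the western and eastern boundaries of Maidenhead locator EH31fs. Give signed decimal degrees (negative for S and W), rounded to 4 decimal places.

-93.5833, -93.5000

Field E=4, H=7: +4·20° lon, +7·10° lat → SW at lon -100°, lat -20°.
Square 3, 1: +3·2° lon, +1·1° lat → SW at lon -94°, lat -19°.
Subsquare f=5, s=18: +5·0.0833333° lon, +18·0.0416667° lat → SW at lon -93.5833°, lat -18.25°.
Cell spans 0.0833333° lon × 0.0416667° lat.
west -93.5833, east -93.5000.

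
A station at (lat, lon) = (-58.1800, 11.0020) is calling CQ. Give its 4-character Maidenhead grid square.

JD51

Offset from 180°W / 90°S: lon 191.00°, lat 31.82°.
Field (20°×10°, letters A–R): 191.00/20 → 9 → J, 31.82/10 → 3 → D; chars JD.
Square (2°×1°, digits 0–9): 11.00/2 → 5, 1.82/1 → 1; chars 51.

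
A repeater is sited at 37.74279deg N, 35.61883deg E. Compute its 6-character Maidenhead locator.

KM77tr

Shift to the Maidenhead origin (180°W, 90°S): lon 215.6188, lat 127.7428.
Field: lon ⌊215.6188/20⌋ = 10 → K; lat ⌊127.7428/10⌋ = 12 → M.
Square: lon ⌊15.6188/2⌋ = 7; lat ⌊7.7428/1⌋ = 7.
Subsquare: lon ⌊1.6188/0.0833333⌋ = 19 → t; lat ⌊0.7428/0.0416667⌋ = 17 → r.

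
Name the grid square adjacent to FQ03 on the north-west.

EQ94

Longitude square 0; −1 → -1, wraps to 9, carry into field.
Longitude field F = 5; −1 → 4 = E.
Latitude square 3; +1 → 4.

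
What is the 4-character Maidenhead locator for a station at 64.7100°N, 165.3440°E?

RP24

Shift to the Maidenhead origin (180°W, 90°S): lon 345.34, lat 154.71.
Field: 345.34/20 → 17 → R, 154.71/10 → 15 → P; chars RP.
Square: 5.34/2 → 2, 4.71/1 → 4; chars 24.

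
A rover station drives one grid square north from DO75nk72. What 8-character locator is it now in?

Latitude extended square 2; +1 → 3.
The longitude characters are unchanged.

DO75nk73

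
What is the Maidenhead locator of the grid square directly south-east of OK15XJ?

Longitude subsquare x = 23; +1 → 24, wraps to 0 = a, carry into square.
Longitude square 1; +1 → 2.
Latitude subsquare j = 9; −1 → 8 = i.

OK25ai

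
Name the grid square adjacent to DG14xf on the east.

Longitude subsquare x = 23; +1 → 24, wraps to 0 = a, carry into square.
Longitude square 1; +1 → 2.
The latitude characters are unchanged.

DG24af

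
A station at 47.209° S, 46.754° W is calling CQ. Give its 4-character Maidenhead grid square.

GE62

Shift to the Maidenhead origin (180°W, 90°S): lon 133.25, lat 42.79.
Field: 133.25/20 → 6 → G, 42.79/10 → 4 → E; chars GE.
Square: 13.25/2 → 6, 2.79/1 → 2; chars 62.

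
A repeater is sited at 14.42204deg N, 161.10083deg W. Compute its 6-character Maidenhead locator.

Offset from 180°W / 90°S: lon 18.8992°, lat 104.4220°.
Field: 18.8992/20 → 0 → A, 104.4220/10 → 10 → K; chars AK.
Square: 18.8992/2 → 9, 4.4220/1 → 4; chars 94.
Subsquare: 0.8992/0.0833333 → 10 → k, 0.4220/0.0416667 → 10 → k; chars kk.

AK94kk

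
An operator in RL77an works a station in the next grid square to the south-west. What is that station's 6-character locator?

Longitude subsquare a = 0; −1 → -1, wraps to 23 = x, carry into square.
Longitude square 7; −1 → 6.
Latitude subsquare n = 13; −1 → 12 = m.

RL67xm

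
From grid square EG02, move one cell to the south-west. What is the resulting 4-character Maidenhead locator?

DG91

Longitude square 0; −1 → -1, wraps to 9, carry into field.
Longitude field E = 4; −1 → 3 = D.
Latitude square 2; −1 → 1.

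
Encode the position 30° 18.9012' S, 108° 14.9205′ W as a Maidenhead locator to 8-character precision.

Add 180° to longitude and 90° to latitude: 71.75132, 59.68498.
Field: lon ⌊71.75132/20⌋ = 3 → D; lat ⌊59.68498/10⌋ = 5 → F.
Square: lon ⌊11.75132/2⌋ = 5; lat ⌊9.68498/1⌋ = 9.
Subsquare: lon ⌊1.75132/0.0833333⌋ = 21 → v; lat ⌊0.68498/0.0416667⌋ = 16 → q.
Extended square: lon ⌊0.00132/0.00833333⌋ = 0; lat ⌊0.01831/0.00416667⌋ = 4.

DF59vq04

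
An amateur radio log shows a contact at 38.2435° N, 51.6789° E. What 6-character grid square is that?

LM58uf

Shift to the Maidenhead origin (180°W, 90°S): lon 231.6789, lat 128.2435.
Field: 231.6789/20 → 11 → L, 128.2435/10 → 12 → M; chars LM.
Square: 11.6789/2 → 5, 8.2435/1 → 8; chars 58.
Subsquare: 1.6789/0.0833333 → 20 → u, 0.2435/0.0416667 → 5 → f; chars uf.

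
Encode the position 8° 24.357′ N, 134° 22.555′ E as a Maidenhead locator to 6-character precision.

Shift to the Maidenhead origin (180°W, 90°S): lon 314.3759, lat 98.4060.
Field: lon ⌊314.3759/20⌋ = 15 → P; lat ⌊98.4060/10⌋ = 9 → J.
Square: lon ⌊14.3759/2⌋ = 7; lat ⌊8.4060/1⌋ = 8.
Subsquare: lon ⌊0.3759/0.0833333⌋ = 4 → e; lat ⌊0.4060/0.0416667⌋ = 9 → j.

PJ78ej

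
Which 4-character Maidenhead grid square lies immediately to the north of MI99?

MJ90

Latitude square 9; +1 → 10, wraps to 0, carry into field.
Latitude field I = 8; +1 → 9 = J.
The longitude characters are unchanged.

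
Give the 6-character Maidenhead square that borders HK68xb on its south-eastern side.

Longitude subsquare x = 23; +1 → 24, wraps to 0 = a, carry into square.
Longitude square 6; +1 → 7.
Latitude subsquare b = 1; −1 → 0 = a.

HK78aa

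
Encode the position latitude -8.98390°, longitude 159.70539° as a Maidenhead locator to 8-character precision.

Shift to the Maidenhead origin (180°W, 90°S): lon 339.70539, lat 81.01610.
Field: 339.70539/20 → 16 → Q, 81.01610/10 → 8 → I; chars QI.
Square: 19.70539/2 → 9, 1.01610/1 → 1; chars 91.
Subsquare: 1.70539/0.0833333 → 20 → u, 0.01610/0.0416667 → 0 → a; chars ua.
Extended square: 0.03872/0.00833333 → 4, 0.01610/0.00416667 → 3; chars 43.

QI91ua43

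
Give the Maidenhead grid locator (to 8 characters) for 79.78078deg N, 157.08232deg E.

QQ89ms97

Offset from 180°W / 90°S: lon 337.08232°, lat 169.78078°.
Field: 337.08232/20 → 16 → Q, 169.78078/10 → 16 → Q; chars QQ.
Square: 17.08232/2 → 8, 9.78078/1 → 9; chars 89.
Subsquare: 1.08232/0.0833333 → 12 → m, 0.78078/0.0416667 → 18 → s; chars ms.
Extended square: 0.08232/0.00833333 → 9, 0.03078/0.00416667 → 7; chars 97.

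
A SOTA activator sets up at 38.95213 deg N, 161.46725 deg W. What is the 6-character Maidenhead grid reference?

AM98gw

Shift to the Maidenhead origin (180°W, 90°S): lon 18.5327, lat 128.9521.
Field: lon ⌊18.5327/20⌋ = 0 → A; lat ⌊128.9521/10⌋ = 12 → M.
Square: lon ⌊18.5327/2⌋ = 9; lat ⌊8.9521/1⌋ = 8.
Subsquare: lon ⌊0.5327/0.0833333⌋ = 6 → g; lat ⌊0.9521/0.0416667⌋ = 22 → w.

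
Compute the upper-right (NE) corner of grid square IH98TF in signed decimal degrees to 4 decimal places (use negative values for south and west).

-11.7500, -0.3333

Field I=8, H=7: +8·20° lon, +7·10° lat → SW at lon -20°, lat -20°.
Square 9, 8: +9·2° lon, +8·1° lat → SW at lon -2°, lat -12°.
Subsquare t=19, f=5: +19·0.0833333° lon, +5·0.0416667° lat → SW at lon -0.416667°, lat -11.7917°.
Cell spans 0.0833333° lon × 0.0416667° lat. NE corner is SW corner plus one full cell.
latitude -11.7500, longitude -0.3333.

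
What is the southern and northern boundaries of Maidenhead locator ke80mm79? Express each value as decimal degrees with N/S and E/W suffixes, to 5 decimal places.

49.46250° S, 49.45833° S

Field K=10, E=4: +10·20° lon, +4·10° lat → SW at lon 20°, lat -50°.
Square 8, 0: +8·2° lon, +0·1° lat → SW at lon 36°, lat -50°.
Subsquare m=12, m=12: +12·0.0833333° lon, +12·0.0416667° lat → SW at lon 37°, lat -49.5°.
Extended square 7, 9: +7·0.00833333° lon, +9·0.00416667° lat → SW at lon 37.0583°, lat -49.4625°.
Cell spans 0.00833333° lon × 0.00416667° lat.
south 49.46250° S, north 49.45833° S.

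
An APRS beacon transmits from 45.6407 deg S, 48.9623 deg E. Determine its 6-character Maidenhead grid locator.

LE44li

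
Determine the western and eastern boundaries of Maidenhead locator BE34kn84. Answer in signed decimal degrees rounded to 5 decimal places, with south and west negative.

-153.10000, -153.09167

Field B=1, E=4: +1·20° lon, +4·10° lat → SW at lon -160°, lat -50°.
Square 3, 4: +3·2° lon, +4·1° lat → SW at lon -154°, lat -46°.
Subsquare k=10, n=13: +10·0.0833333° lon, +13·0.0416667° lat → SW at lon -153.167°, lat -45.4583°.
Extended square 8, 4: +8·0.00833333° lon, +4·0.00416667° lat → SW at lon -153.1°, lat -45.4417°.
Cell spans 0.00833333° lon × 0.00416667° lat.
west -153.10000, east -153.09167.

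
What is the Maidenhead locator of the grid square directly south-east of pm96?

Longitude square 9; +1 → 10, wraps to 0, carry into field.
Longitude field P = 15; +1 → 16 = Q.
Latitude square 6; −1 → 5.

QM05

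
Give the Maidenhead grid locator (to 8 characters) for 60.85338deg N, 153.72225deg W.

BP30du34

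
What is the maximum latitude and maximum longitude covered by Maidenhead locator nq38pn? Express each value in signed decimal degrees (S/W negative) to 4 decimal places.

78.5833, 87.3333

Field N=13, Q=16: +13·20° lon, +16·10° lat → SW at lon 80°, lat 70°.
Square 3, 8: +3·2° lon, +8·1° lat → SW at lon 86°, lat 78°.
Subsquare p=15, n=13: +15·0.0833333° lon, +13·0.0416667° lat → SW at lon 87.25°, lat 78.5417°.
Cell spans 0.0833333° lon × 0.0416667° lat. NE corner is SW corner plus one full cell.
latitude 78.5833, longitude 87.3333.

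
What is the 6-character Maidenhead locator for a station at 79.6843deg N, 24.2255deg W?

HQ79vq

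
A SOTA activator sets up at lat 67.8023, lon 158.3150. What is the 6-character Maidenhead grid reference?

QP97dt

Shift to the Maidenhead origin (180°W, 90°S): lon 338.3150, lat 157.8023.
Field: lon ⌊338.3150/20⌋ = 16 → Q; lat ⌊157.8023/10⌋ = 15 → P.
Square: lon ⌊18.3150/2⌋ = 9; lat ⌊7.8023/1⌋ = 7.
Subsquare: lon ⌊0.3150/0.0833333⌋ = 3 → d; lat ⌊0.8023/0.0416667⌋ = 19 → t.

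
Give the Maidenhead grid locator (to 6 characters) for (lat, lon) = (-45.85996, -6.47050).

Offset from 180°W / 90°S: lon 173.5295°, lat 44.1400°.
Field: 173.5295/20 → 8 → I, 44.1400/10 → 4 → E; chars IE.
Square: 13.5295/2 → 6, 4.1400/1 → 4; chars 64.
Subsquare: 1.5295/0.0833333 → 18 → s, 0.1400/0.0416667 → 3 → d; chars sd.

IE64sd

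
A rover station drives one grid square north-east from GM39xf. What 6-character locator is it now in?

GM49ag

Longitude subsquare x = 23; +1 → 24, wraps to 0 = a, carry into square.
Longitude square 3; +1 → 4.
Latitude subsquare f = 5; +1 → 6 = g.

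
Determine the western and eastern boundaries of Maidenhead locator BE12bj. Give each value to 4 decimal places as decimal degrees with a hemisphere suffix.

Field B=1, E=4: +1·20° lon, +4·10° lat → SW at lon -160°, lat -50°.
Square 1, 2: +1·2° lon, +2·1° lat → SW at lon -158°, lat -48°.
Subsquare b=1, j=9: +1·0.0833333° lon, +9·0.0416667° lat → SW at lon -157.917°, lat -47.625°.
Cell spans 0.0833333° lon × 0.0416667° lat.
west 157.9167° W, east 157.8333° W.

157.9167° W, 157.8333° W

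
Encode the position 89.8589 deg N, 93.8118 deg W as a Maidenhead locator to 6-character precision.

ER39cu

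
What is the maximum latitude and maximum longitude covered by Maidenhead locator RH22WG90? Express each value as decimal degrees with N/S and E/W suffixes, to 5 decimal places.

17.74583° S, 165.91667° E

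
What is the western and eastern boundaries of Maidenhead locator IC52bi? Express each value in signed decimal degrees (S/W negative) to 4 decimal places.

-9.9167, -9.8333

Field I=8, C=2: +8·20° lon, +2·10° lat → SW at lon -20°, lat -70°.
Square 5, 2: +5·2° lon, +2·1° lat → SW at lon -10°, lat -68°.
Subsquare b=1, i=8: +1·0.0833333° lon, +8·0.0416667° lat → SW at lon -9.91667°, lat -67.6667°.
Cell spans 0.0833333° lon × 0.0416667° lat.
west -9.9167, east -9.8333.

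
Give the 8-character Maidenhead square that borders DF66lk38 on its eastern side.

DF66lk48

Longitude extended square 3; +1 → 4.
The latitude characters are unchanged.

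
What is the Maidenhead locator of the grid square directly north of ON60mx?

Latitude subsquare x = 23; +1 → 24, wraps to 0 = a, carry into square.
Latitude square 0; +1 → 1.
The longitude characters are unchanged.

ON61ma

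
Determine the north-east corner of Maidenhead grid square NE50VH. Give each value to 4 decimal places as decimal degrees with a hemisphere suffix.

Field N=13, E=4: +13·20° lon, +4·10° lat → SW at lon 80°, lat -50°.
Square 5, 0: +5·2° lon, +0·1° lat → SW at lon 90°, lat -50°.
Subsquare v=21, h=7: +21·0.0833333° lon, +7·0.0416667° lat → SW at lon 91.75°, lat -49.7083°.
Cell spans 0.0833333° lon × 0.0416667° lat. NE corner is SW corner plus one full cell.
latitude 49.6667° S, longitude 91.8333° E.

49.6667° S, 91.8333° E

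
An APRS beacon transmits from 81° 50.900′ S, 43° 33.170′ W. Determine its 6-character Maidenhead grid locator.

GA88fd

Shift to the Maidenhead origin (180°W, 90°S): lon 136.4472, lat 8.1517.
Field: 136.4472/20 → 6 → G, 8.1517/10 → 0 → A; chars GA.
Square: 16.4472/2 → 8, 8.1517/1 → 8; chars 88.
Subsquare: 0.4472/0.0833333 → 5 → f, 0.1517/0.0416667 → 3 → d; chars fd.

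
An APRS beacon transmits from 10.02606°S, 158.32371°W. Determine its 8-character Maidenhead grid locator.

Shift to the Maidenhead origin (180°W, 90°S): lon 21.67629, lat 79.97394.
Field: 21.67629/20 → 1 → B, 79.97394/10 → 7 → H; chars BH.
Square: 1.67629/2 → 0, 9.97394/1 → 9; chars 09.
Subsquare: 1.67629/0.0833333 → 20 → u, 0.97394/0.0416667 → 23 → x; chars ux.
Extended square: 0.00962/0.00833333 → 1, 0.01561/0.00416667 → 3; chars 13.

BH09ux13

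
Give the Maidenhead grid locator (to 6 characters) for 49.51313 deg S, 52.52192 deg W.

Shift to the Maidenhead origin (180°W, 90°S): lon 127.4781, lat 40.4869.
Field (20°×10°, letters A–R): lon ⌊127.4781/20⌋ = 6 → G; lat ⌊40.4869/10⌋ = 4 → E.
Square (2°×1°, digits 0–9): lon ⌊7.4781/2⌋ = 3; lat ⌊0.4869/1⌋ = 0.
Subsquare (5′×2.5′, letters a–x): lon ⌊1.4781/0.0833333⌋ = 17 → r; lat ⌊0.4869/0.0416667⌋ = 11 → l.

GE30rl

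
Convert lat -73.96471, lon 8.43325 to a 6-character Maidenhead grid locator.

JB46fa

Add 180° to longitude and 90° to latitude: 188.4332, 16.0353.
Field: lon ⌊188.4332/20⌋ = 9 → J; lat ⌊16.0353/10⌋ = 1 → B.
Square: lon ⌊8.4332/2⌋ = 4; lat ⌊6.0353/1⌋ = 6.
Subsquare: lon ⌊0.4332/0.0833333⌋ = 5 → f; lat ⌊0.0353/0.0416667⌋ = 0 → a.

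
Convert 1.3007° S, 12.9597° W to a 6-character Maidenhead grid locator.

II38mq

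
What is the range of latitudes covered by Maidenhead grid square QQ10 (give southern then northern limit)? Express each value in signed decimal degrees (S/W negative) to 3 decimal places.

Field Q=16, Q=16: +16·20° lon, +16·10° lat → SW at lon 140°, lat 70°.
Square 1, 0: +1·2° lon, +0·1° lat → SW at lon 142°, lat 70°.
Cell spans 2° lon × 1° lat.
south 70.000, north 71.000.

70.000, 71.000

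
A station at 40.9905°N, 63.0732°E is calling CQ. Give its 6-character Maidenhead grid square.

Add 180° to longitude and 90° to latitude: 243.0732, 130.9905.
Field (20°×10°, letters A–R): 243.0732/20 → 12 → M, 130.9905/10 → 13 → N; chars MN.
Square (2°×1°, digits 0–9): 3.0732/2 → 1, 0.9905/1 → 0; chars 10.
Subsquare (5′×2.5′, letters a–x): 1.0732/0.0833333 → 12 → m, 0.9905/0.0416667 → 23 → x; chars mx.

MN10mx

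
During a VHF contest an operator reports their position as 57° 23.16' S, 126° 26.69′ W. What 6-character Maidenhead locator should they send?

CD62so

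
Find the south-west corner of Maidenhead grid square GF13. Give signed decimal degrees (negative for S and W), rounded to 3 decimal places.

-37.000, -58.000

Field G=6, F=5: +6·20° lon, +5·10° lat → SW at lon -60°, lat -40°.
Square 1, 3: +1·2° lon, +3·1° lat → SW at lon -58°, lat -37°.
latitude -37.000, longitude -58.000.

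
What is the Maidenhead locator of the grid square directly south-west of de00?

Longitude square 0; −1 → -1, wraps to 9, carry into field.
Longitude field D = 3; −1 → 2 = C.
Latitude square 0; −1 → -1, wraps to 9, carry into field.
Latitude field E = 4; −1 → 3 = D.

CD99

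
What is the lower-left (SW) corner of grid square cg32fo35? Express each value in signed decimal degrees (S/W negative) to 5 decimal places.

Field C=2, G=6: +2·20° lon, +6·10° lat → SW at lon -140°, lat -30°.
Square 3, 2: +3·2° lon, +2·1° lat → SW at lon -134°, lat -28°.
Subsquare f=5, o=14: +5·0.0833333° lon, +14·0.0416667° lat → SW at lon -133.583°, lat -27.4167°.
Extended square 3, 5: +3·0.00833333° lon, +5·0.00416667° lat → SW at lon -133.558°, lat -27.3958°.
latitude -27.39583, longitude -133.55833.

-27.39583, -133.55833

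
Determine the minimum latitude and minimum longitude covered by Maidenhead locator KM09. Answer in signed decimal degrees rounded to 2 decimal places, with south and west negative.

Field K=10, M=12: +10·20° lon, +12·10° lat → SW at lon 20°, lat 30°.
Square 0, 9: +0·2° lon, +9·1° lat → SW at lon 20°, lat 39°.
latitude 39.00, longitude 20.00.

39.00, 20.00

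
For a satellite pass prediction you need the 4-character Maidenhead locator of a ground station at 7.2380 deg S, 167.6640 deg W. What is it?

AI62

Offset from 180°W / 90°S: lon 12.34°, lat 82.76°.
Field: lon ⌊12.34/20⌋ = 0 → A; lat ⌊82.76/10⌋ = 8 → I.
Square: lon ⌊12.34/2⌋ = 6; lat ⌊2.76/1⌋ = 2.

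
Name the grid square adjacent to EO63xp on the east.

EO73ap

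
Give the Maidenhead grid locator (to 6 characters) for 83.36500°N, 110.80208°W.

DR43oi

Offset from 180°W / 90°S: lon 69.1979°, lat 173.3650°.
Field: lon ⌊69.1979/20⌋ = 3 → D; lat ⌊173.3650/10⌋ = 17 → R.
Square: lon ⌊9.1979/2⌋ = 4; lat ⌊3.3650/1⌋ = 3.
Subsquare: lon ⌊1.1979/0.0833333⌋ = 14 → o; lat ⌊0.3650/0.0416667⌋ = 8 → i.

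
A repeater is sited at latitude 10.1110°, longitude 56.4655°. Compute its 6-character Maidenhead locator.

LK80fc

Add 180° to longitude and 90° to latitude: 236.4655, 100.1110.
Field: lon ⌊236.4655/20⌋ = 11 → L; lat ⌊100.1110/10⌋ = 10 → K.
Square: lon ⌊16.4655/2⌋ = 8; lat ⌊0.1110/1⌋ = 0.
Subsquare: lon ⌊0.4655/0.0833333⌋ = 5 → f; lat ⌊0.1110/0.0416667⌋ = 2 → c.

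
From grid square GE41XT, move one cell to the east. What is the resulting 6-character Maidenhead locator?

GE51at

Longitude subsquare x = 23; +1 → 24, wraps to 0 = a, carry into square.
Longitude square 4; +1 → 5.
The latitude characters are unchanged.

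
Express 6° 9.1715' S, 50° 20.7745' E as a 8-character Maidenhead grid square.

LI53eu13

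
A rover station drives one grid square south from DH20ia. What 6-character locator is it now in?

DG29ix

Latitude subsquare a = 0; −1 → -1, wraps to 23 = x, carry into square.
Latitude square 0; −1 → -1, wraps to 9, carry into field.
Latitude field H = 7; −1 → 6 = G.
The longitude characters are unchanged.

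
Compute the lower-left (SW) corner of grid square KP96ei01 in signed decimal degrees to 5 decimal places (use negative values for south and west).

66.33750, 38.33333

Field K=10, P=15: +10·20° lon, +15·10° lat → SW at lon 20°, lat 60°.
Square 9, 6: +9·2° lon, +6·1° lat → SW at lon 38°, lat 66°.
Subsquare e=4, i=8: +4·0.0833333° lon, +8·0.0416667° lat → SW at lon 38.3333°, lat 66.3333°.
Extended square 0, 1: +0·0.00833333° lon, +1·0.00416667° lat → SW at lon 38.3333°, lat 66.3375°.
latitude 66.33750, longitude 38.33333.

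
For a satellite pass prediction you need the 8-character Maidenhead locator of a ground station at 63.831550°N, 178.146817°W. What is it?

Offset from 180°W / 90°S: lon 1.85318°, lat 153.83155°.
Field: 1.85318/20 → 0 → A, 153.83155/10 → 15 → P; chars AP.
Square: 1.85318/2 → 0, 3.83155/1 → 3; chars 03.
Subsquare: 1.85318/0.0833333 → 22 → w, 0.83155/0.0416667 → 19 → t; chars wt.
Extended square: 0.01985/0.00833333 → 2, 0.03988/0.00416667 → 9; chars 29.

AP03wt29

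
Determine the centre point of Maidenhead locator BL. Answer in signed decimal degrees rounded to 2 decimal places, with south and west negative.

Field B=1, L=11: +1·20° lon, +11·10° lat → SW at lon -160°, lat 20°.
Cell spans 20° lon × 10° lat. Centre is SW corner plus half of each.
latitude 25.00, longitude -150.00.

25.00, -150.00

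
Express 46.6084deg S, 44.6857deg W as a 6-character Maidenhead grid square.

GE73pj

Offset from 180°W / 90°S: lon 135.3143°, lat 43.3916°.
Field: 135.3143/20 → 6 → G, 43.3916/10 → 4 → E; chars GE.
Square: 15.3143/2 → 7, 3.3916/1 → 3; chars 73.
Subsquare: 1.3143/0.0833333 → 15 → p, 0.3916/0.0416667 → 9 → j; chars pj.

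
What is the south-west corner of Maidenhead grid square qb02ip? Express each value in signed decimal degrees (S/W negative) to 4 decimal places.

-77.3750, 140.6667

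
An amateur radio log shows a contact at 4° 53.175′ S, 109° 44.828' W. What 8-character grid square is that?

DI55dc07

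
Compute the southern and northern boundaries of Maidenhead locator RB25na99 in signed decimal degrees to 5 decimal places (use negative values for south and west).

Field R=17, B=1: +17·20° lon, +1·10° lat → SW at lon 160°, lat -80°.
Square 2, 5: +2·2° lon, +5·1° lat → SW at lon 164°, lat -75°.
Subsquare n=13, a=0: +13·0.0833333° lon, +0·0.0416667° lat → SW at lon 165.083°, lat -75°.
Extended square 9, 9: +9·0.00833333° lon, +9·0.00416667° lat → SW at lon 165.158°, lat -74.9625°.
Cell spans 0.00833333° lon × 0.00416667° lat.
south -74.96250, north -74.95833.

-74.96250, -74.95833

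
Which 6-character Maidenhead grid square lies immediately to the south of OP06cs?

OP06cr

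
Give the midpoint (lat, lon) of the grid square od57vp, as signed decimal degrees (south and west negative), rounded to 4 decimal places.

-52.3542, 111.7917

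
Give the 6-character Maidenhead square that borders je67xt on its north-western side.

Longitude subsquare x = 23; −1 → 22 = w.
Latitude subsquare t = 19; +1 → 20 = u.

JE67wu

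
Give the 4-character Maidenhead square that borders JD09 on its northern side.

JE00

Latitude square 9; +1 → 10, wraps to 0, carry into field.
Latitude field D = 3; +1 → 4 = E.
The longitude characters are unchanged.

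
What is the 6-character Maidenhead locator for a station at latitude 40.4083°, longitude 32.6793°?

KN60ij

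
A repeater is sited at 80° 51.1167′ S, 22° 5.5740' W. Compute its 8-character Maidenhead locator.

HA89wd85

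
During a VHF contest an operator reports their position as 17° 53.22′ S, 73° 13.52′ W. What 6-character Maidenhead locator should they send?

Offset from 180°W / 90°S: lon 106.7747°, lat 72.1130°.
Field (20°×10°, letters A–R): 106.7747/20 → 5 → F, 72.1130/10 → 7 → H; chars FH.
Square (2°×1°, digits 0–9): 6.7747/2 → 3, 2.1130/1 → 2; chars 32.
Subsquare (5′×2.5′, letters a–x): 0.7747/0.0833333 → 9 → j, 0.1130/0.0416667 → 2 → c; chars jc.

FH32jc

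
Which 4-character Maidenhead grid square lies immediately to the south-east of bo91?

CO00

Longitude square 9; +1 → 10, wraps to 0, carry into field.
Longitude field B = 1; +1 → 2 = C.
Latitude square 1; −1 → 0.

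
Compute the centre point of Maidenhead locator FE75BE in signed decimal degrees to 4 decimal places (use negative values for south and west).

-44.8125, -65.8750

Field F=5, E=4: +5·20° lon, +4·10° lat → SW at lon -80°, lat -50°.
Square 7, 5: +7·2° lon, +5·1° lat → SW at lon -66°, lat -45°.
Subsquare b=1, e=4: +1·0.0833333° lon, +4·0.0416667° lat → SW at lon -65.9167°, lat -44.8333°.
Cell spans 0.0833333° lon × 0.0416667° lat. Centre is SW corner plus half of each.
latitude -44.8125, longitude -65.8750.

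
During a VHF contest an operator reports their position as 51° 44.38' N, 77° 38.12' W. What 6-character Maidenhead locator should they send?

FO11er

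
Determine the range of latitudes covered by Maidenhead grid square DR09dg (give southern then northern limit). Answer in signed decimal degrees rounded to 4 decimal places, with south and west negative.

89.2500, 89.2917

Field D=3, R=17: +3·20° lon, +17·10° lat → SW at lon -120°, lat 80°.
Square 0, 9: +0·2° lon, +9·1° lat → SW at lon -120°, lat 89°.
Subsquare d=3, g=6: +3·0.0833333° lon, +6·0.0416667° lat → SW at lon -119.75°, lat 89.25°.
Cell spans 0.0833333° lon × 0.0416667° lat.
south 89.2500, north 89.2917.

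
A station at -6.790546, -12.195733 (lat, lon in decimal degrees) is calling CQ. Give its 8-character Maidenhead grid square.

II33vf60

Shift to the Maidenhead origin (180°W, 90°S): lon 167.80427, lat 83.20945.
Field: lon ⌊167.80427/20⌋ = 8 → I; lat ⌊83.20945/10⌋ = 8 → I.
Square: lon ⌊7.80427/2⌋ = 3; lat ⌊3.20945/1⌋ = 3.
Subsquare: lon ⌊1.80427/0.0833333⌋ = 21 → v; lat ⌊0.20945/0.0416667⌋ = 5 → f.
Extended square: lon ⌊0.05427/0.00833333⌋ = 6; lat ⌊0.00112/0.00416667⌋ = 0.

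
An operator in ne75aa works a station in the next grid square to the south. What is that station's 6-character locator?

Latitude subsquare a = 0; −1 → -1, wraps to 23 = x, carry into square.
Latitude square 5; −1 → 4.
The longitude characters are unchanged.

NE74ax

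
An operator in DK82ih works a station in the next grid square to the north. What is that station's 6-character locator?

DK82ii

Latitude subsquare h = 7; +1 → 8 = i.
The longitude characters are unchanged.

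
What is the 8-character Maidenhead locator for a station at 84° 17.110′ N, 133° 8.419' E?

Add 180° to longitude and 90° to latitude: 313.14032, 174.28517.
Field: lon ⌊313.14032/20⌋ = 15 → P; lat ⌊174.28517/10⌋ = 17 → R.
Square: lon ⌊13.14032/2⌋ = 6; lat ⌊4.28517/1⌋ = 4.
Subsquare: lon ⌊1.14032/0.0833333⌋ = 13 → n; lat ⌊0.28517/0.0416667⌋ = 6 → g.
Extended square: lon ⌊0.05698/0.00833333⌋ = 6; lat ⌊0.03517/0.00416667⌋ = 8.

PR64ng68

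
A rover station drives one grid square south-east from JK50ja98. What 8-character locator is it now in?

JK50ka07

Longitude extended square 9; +1 → 10, wraps to 0, carry into subsquare.
Longitude subsquare j = 9; +1 → 10 = k.
Latitude extended square 8; −1 → 7.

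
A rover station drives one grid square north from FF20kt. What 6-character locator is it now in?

Latitude subsquare t = 19; +1 → 20 = u.
The longitude characters are unchanged.

FF20ku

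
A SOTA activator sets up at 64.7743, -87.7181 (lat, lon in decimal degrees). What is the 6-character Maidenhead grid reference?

EP64ds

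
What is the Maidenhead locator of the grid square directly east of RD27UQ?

Longitude subsquare u = 20; +1 → 21 = v.
The latitude characters are unchanged.

RD27vq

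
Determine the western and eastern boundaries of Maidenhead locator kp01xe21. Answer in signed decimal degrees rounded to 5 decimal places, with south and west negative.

21.93333, 21.94167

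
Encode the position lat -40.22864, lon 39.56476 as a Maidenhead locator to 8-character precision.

KE99ss75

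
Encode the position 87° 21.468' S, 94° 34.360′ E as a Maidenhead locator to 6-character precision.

NA72gp

Shift to the Maidenhead origin (180°W, 90°S): lon 274.5727, lat 2.6422.
Field: lon ⌊274.5727/20⌋ = 13 → N; lat ⌊2.6422/10⌋ = 0 → A.
Square: lon ⌊14.5727/2⌋ = 7; lat ⌊2.6422/1⌋ = 2.
Subsquare: lon ⌊0.5727/0.0833333⌋ = 6 → g; lat ⌊0.6422/0.0416667⌋ = 15 → p.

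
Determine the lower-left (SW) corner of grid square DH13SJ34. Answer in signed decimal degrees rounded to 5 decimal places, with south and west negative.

Field D=3, H=7: +3·20° lon, +7·10° lat → SW at lon -120°, lat -20°.
Square 1, 3: +1·2° lon, +3·1° lat → SW at lon -118°, lat -17°.
Subsquare s=18, j=9: +18·0.0833333° lon, +9·0.0416667° lat → SW at lon -116.5°, lat -16.625°.
Extended square 3, 4: +3·0.00833333° lon, +4·0.00416667° lat → SW at lon -116.475°, lat -16.6083°.
latitude -16.60833, longitude -116.47500.

-16.60833, -116.47500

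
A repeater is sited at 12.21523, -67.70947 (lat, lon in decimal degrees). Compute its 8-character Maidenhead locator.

Shift to the Maidenhead origin (180°W, 90°S): lon 112.29053, lat 102.21523.
Field (20°×10°, letters A–R): 112.29053/20 → 5 → F, 102.21523/10 → 10 → K; chars FK.
Square (2°×1°, digits 0–9): 12.29053/2 → 6, 2.21523/1 → 2; chars 62.
Subsquare (5′×2.5′, letters a–x): 0.29053/0.0833333 → 3 → d, 0.21523/0.0416667 → 5 → f; chars df.
Extended square (30″×15″, digits 0–9): 0.04053/0.00833333 → 4, 0.00690/0.00416667 → 1; chars 41.

FK62df41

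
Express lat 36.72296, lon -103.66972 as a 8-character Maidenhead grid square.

DM86dr93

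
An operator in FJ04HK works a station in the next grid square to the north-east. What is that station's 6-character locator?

Longitude subsquare h = 7; +1 → 8 = i.
Latitude subsquare k = 10; +1 → 11 = l.

FJ04il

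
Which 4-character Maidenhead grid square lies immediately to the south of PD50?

PC59

Latitude square 0; −1 → -1, wraps to 9, carry into field.
Latitude field D = 3; −1 → 2 = C.
The longitude characters are unchanged.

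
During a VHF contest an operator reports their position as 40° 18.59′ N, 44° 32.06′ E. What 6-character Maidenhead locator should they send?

LN20gh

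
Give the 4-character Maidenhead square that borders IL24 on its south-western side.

Longitude square 2; −1 → 1.
Latitude square 4; −1 → 3.

IL13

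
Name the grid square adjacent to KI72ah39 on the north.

Latitude extended square 9; +1 → 10, wraps to 0, carry into subsquare.
Latitude subsquare h = 7; +1 → 8 = i.
The longitude characters are unchanged.

KI72ai30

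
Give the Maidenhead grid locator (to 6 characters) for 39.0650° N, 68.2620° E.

MM49db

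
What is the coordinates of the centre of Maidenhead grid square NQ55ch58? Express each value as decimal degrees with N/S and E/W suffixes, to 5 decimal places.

75.32708° N, 90.21250° E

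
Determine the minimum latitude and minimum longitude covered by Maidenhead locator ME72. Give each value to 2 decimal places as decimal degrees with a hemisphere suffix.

Field M=12, E=4: +12·20° lon, +4·10° lat → SW at lon 60°, lat -50°.
Square 7, 2: +7·2° lon, +2·1° lat → SW at lon 74°, lat -48°.
latitude 48.00° S, longitude 74.00° E.

48.00° S, 74.00° E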